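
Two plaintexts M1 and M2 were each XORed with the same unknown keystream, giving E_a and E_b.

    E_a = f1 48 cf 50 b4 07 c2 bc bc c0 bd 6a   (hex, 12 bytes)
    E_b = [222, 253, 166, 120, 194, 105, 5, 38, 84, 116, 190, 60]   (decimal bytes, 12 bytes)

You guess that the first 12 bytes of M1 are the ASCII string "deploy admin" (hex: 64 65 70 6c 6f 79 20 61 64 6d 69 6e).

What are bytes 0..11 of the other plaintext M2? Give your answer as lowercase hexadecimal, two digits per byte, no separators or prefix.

4bd019441917e7fb8cd96a38

First, E_a ⊕ E_b = (M1 ⊕ K) ⊕ (M2 ⊕ K) = M1 ⊕ M2, so the key drops out. Then M2 = (M1 ⊕ M2) ⊕ M1 over the first 12 bytes.
byte 0: (f1 ⊕ de) ⊕ 64 = 2f ⊕ 64 = 4b
byte 1: (48 ⊕ fd) ⊕ 65 = b5 ⊕ 65 = d0
byte 2: (cf ⊕ a6) ⊕ 70 = 69 ⊕ 70 = 19
byte 3: (50 ⊕ 78) ⊕ 6c = 28 ⊕ 6c = 44
byte 4: (b4 ⊕ c2) ⊕ 6f = 76 ⊕ 6f = 19
byte 5: (07 ⊕ 69) ⊕ 79 = 6e ⊕ 79 = 17
byte 6: (c2 ⊕ 05) ⊕ 20 = c7 ⊕ 20 = e7
byte 7: (bc ⊕ 26) ⊕ 61 = 9a ⊕ 61 = fb
byte 8: (bc ⊕ 54) ⊕ 64 = e8 ⊕ 64 = 8c
byte 9: (c0 ⊕ 74) ⊕ 6d = b4 ⊕ 6d = d9
byte 10: (bd ⊕ be) ⊕ 69 = 03 ⊕ 69 = 6a
byte 11: (6a ⊕ 3c) ⊕ 6e = 56 ⊕ 6e = 38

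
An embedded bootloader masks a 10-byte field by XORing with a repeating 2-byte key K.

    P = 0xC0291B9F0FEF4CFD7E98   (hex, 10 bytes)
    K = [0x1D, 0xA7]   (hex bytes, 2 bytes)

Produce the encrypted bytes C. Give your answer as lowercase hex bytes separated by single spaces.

The 2-byte key repeats, so the effective keystream is 1d a7 1d a7 1d a7 1d a7 1d a7.
byte 0: 11000000 ^ 00011101 = 11011101
byte 1: 00101001 ^ 10100111 = 10001110
byte 2: 00011011 ^ 00011101 = 00000110
byte 3: 10011111 ^ 10100111 = 00111000
byte 4: 00001111 ^ 00011101 = 00010010
byte 5: 11101111 ^ 10100111 = 01001000
byte 6: 01001100 ^ 00011101 = 01010001
byte 7: 11111101 ^ 10100111 = 01011010
byte 8: 01111110 ^ 00011101 = 01100011
byte 9: 10011000 ^ 10100111 = 00111111

dd 8e 06 38 12 48 51 5a 63 3f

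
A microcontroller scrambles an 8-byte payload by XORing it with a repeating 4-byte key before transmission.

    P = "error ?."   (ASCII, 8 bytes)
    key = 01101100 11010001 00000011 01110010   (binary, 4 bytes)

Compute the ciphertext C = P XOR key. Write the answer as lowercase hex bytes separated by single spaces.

09 a3 71 1d 1e f1 3c 5c

The 4-byte key repeats, so the effective keystream is 6c d1 03 72 6c d1 03 72.
byte 0: 65 XOR 6c = 09
byte 1: 72 XOR d1 = a3
byte 2: 72 XOR 03 = 71
byte 3: 6f XOR 72 = 1d
byte 4: 72 XOR 6c = 1e
byte 5: 20 XOR d1 = f1
byte 6: 3f XOR 03 = 3c
byte 7: 2e XOR 72 = 5c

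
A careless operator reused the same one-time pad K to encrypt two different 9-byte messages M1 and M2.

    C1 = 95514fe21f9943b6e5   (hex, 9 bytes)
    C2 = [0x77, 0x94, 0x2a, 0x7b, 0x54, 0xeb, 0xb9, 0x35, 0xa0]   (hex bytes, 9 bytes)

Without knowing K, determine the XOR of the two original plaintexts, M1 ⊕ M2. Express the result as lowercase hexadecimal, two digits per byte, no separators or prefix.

e2c565994b72fa8345

C1 ⊕ C2 = (M1 ⊕ K) ⊕ (M2 ⊕ K) = M1 ⊕ M2 — the shared key cancels under XOR.
byte 0: 95 xor 77 = e2
byte 1: 51 xor 94 = c5
byte 2: 4f xor 2a = 65
byte 3: e2 xor 7b = 99
byte 4: 1f xor 54 = 4b
byte 5: 99 xor eb = 72
byte 6: 43 xor b9 = fa
byte 7: b6 xor 35 = 83
byte 8: e5 xor a0 = 45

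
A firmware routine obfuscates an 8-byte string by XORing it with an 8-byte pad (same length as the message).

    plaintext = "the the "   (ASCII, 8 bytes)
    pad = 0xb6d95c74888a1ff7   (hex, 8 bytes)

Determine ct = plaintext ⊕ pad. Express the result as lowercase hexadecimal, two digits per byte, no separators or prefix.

01110100 XOR 10110110 = 11000010
01101000 XOR 11011001 = 10110001
01100101 XOR 01011100 = 00111001
00100000 XOR 01110100 = 01010100
01110100 XOR 10001000 = 11111100
01101000 XOR 10001010 = 11100010
01100101 XOR 00011111 = 01111010
00100000 XOR 11110111 = 11010111

c2b13954fce27ad7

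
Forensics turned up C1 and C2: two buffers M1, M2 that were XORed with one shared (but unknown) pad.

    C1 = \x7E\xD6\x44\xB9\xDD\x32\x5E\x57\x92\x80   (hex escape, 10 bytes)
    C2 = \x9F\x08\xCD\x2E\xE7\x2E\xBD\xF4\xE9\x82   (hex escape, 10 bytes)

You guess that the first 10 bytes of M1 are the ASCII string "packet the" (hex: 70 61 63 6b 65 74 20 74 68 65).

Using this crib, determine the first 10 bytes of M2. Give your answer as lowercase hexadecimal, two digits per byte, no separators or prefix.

First, C1 ⊕ C2 = (M1 ⊕ K) ⊕ (M2 ⊕ K) = M1 ⊕ M2, so the key drops out. Then M2 = (M1 ⊕ M2) ⊕ M1 over the first 10 bytes.
byte 0: (7e XOR 9f) XOR 70 = e1 XOR 70 = 91
byte 1: (d6 XOR 08) XOR 61 = de XOR 61 = bf
byte 2: (44 XOR cd) XOR 63 = 89 XOR 63 = ea
byte 3: (b9 XOR 2e) XOR 6b = 97 XOR 6b = fc
byte 4: (dd XOR e7) XOR 65 = 3a XOR 65 = 5f
byte 5: (32 XOR 2e) XOR 74 = 1c XOR 74 = 68
byte 6: (5e XOR bd) XOR 20 = e3 XOR 20 = c3
byte 7: (57 XOR f4) XOR 74 = a3 XOR 74 = d7
byte 8: (92 XOR e9) XOR 68 = 7b XOR 68 = 13
byte 9: (80 XOR 82) XOR 65 = 02 XOR 65 = 67

91bfeafc5f68c3d71367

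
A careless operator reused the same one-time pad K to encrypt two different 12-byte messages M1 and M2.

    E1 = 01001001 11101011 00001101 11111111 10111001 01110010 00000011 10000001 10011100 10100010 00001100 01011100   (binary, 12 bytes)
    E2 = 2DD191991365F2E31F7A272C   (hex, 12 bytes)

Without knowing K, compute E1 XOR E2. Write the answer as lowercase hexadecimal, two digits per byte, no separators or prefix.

E1 ⊕ E2 = (M1 ⊕ K) ⊕ (M2 ⊕ K) = M1 ⊕ M2 — the shared key cancels under XOR.
byte 0: 49 XOR 2d = 64
byte 1: eb XOR d1 = 3a
byte 2: 0d XOR 91 = 9c
byte 3: ff XOR 99 = 66
byte 4: b9 XOR 13 = aa
byte 5: 72 XOR 65 = 17
byte 6: 03 XOR f2 = f1
byte 7: 81 XOR e3 = 62
byte 8: 9c XOR 1f = 83
byte 9: a2 XOR 7a = d8
byte 10: 0c XOR 27 = 2b
byte 11: 5c XOR 2c = 70

643a9c66aa17f16283d82b70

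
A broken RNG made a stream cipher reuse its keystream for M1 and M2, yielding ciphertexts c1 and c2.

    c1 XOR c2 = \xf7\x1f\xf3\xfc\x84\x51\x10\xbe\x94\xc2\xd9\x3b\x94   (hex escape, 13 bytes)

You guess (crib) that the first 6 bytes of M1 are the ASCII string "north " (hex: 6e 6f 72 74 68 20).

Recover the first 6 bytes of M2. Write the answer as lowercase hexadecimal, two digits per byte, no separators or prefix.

99708188ec71

Since c1 ⊕ c2 = M1 ⊕ M2, XORing with the guessed M1 bytes yields the corresponding M2 bytes: M2 = (c1 ⊕ c2) ⊕ M1.
f7 ^ 6e = 99
1f ^ 6f = 70
f3 ^ 72 = 81
fc ^ 74 = 88
84 ^ 68 = ec
51 ^ 20 = 71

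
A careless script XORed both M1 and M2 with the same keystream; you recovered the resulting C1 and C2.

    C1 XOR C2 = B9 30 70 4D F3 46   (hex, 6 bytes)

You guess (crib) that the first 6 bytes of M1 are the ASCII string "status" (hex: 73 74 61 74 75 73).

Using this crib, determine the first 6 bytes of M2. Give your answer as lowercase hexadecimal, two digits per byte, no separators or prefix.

Since C1 ⊕ C2 = M1 ⊕ M2, XORing with the guessed M1 bytes yields the corresponding M2 bytes: M2 = (C1 ⊕ C2) ⊕ M1.
10111001 XOR 01110011 = 11001010
00110000 XOR 01110100 = 01000100
01110000 XOR 01100001 = 00010001
01001101 XOR 01110100 = 00111001
11110011 XOR 01110101 = 10000110
01000110 XOR 01110011 = 00110101

ca4411398635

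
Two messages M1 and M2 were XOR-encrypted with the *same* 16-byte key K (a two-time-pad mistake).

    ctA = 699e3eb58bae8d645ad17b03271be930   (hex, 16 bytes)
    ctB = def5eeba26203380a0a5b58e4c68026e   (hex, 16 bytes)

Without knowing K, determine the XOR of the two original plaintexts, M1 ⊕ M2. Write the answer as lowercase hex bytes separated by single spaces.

ctA ⊕ ctB = (M1 ⊕ K) ⊕ (M2 ⊕ K) = M1 ⊕ M2 — the shared key cancels under XOR.
69 ^ de = b7
9e ^ f5 = 6b
3e ^ ee = d0
b5 ^ ba = 0f
8b ^ 26 = ad
ae ^ 20 = 8e
8d ^ 33 = be
64 ^ 80 = e4
5a ^ a0 = fa
d1 ^ a5 = 74
7b ^ b5 = ce
03 ^ 8e = 8d
27 ^ 4c = 6b
1b ^ 68 = 73
e9 ^ 02 = eb
30 ^ 6e = 5e

b7 6b d0 0f ad 8e be e4 fa 74 ce 8d 6b 73 eb 5e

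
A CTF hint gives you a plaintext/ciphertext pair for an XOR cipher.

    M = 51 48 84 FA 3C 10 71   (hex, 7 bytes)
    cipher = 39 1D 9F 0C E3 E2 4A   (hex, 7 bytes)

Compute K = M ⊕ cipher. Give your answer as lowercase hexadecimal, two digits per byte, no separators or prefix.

68551bf6dff23b

Since cipher = M ⊕ K, XORing both sides with M gives K = M ⊕ cipher.
51 XOR 39 = 68
48 XOR 1d = 55
84 XOR 9f = 1b
fa XOR 0c = f6
3c XOR e3 = df
10 XOR e2 = f2
71 XOR 4a = 3b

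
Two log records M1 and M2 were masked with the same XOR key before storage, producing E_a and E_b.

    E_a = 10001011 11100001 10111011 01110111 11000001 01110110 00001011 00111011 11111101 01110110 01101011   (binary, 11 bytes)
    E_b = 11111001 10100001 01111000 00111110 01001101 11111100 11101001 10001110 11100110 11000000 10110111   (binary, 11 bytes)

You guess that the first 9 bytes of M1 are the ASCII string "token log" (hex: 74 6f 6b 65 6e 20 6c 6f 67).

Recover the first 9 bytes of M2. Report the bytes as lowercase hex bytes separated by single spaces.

First, E_a ⊕ E_b = (M1 ⊕ K) ⊕ (M2 ⊕ K) = M1 ⊕ M2, so the key drops out. Then M2 = (M1 ⊕ M2) ⊕ M1 over the first 9 bytes.
byte 0: (8b ⊕ f9) ⊕ 74 = 72 ⊕ 74 = 06
byte 1: (e1 ⊕ a1) ⊕ 6f = 40 ⊕ 6f = 2f
byte 2: (bb ⊕ 78) ⊕ 6b = c3 ⊕ 6b = a8
byte 3: (77 ⊕ 3e) ⊕ 65 = 49 ⊕ 65 = 2c
byte 4: (c1 ⊕ 4d) ⊕ 6e = 8c ⊕ 6e = e2
byte 5: (76 ⊕ fc) ⊕ 20 = 8a ⊕ 20 = aa
byte 6: (0b ⊕ e9) ⊕ 6c = e2 ⊕ 6c = 8e
byte 7: (3b ⊕ 8e) ⊕ 6f = b5 ⊕ 6f = da
byte 8: (fd ⊕ e6) ⊕ 67 = 1b ⊕ 67 = 7c

06 2f a8 2c e2 aa 8e da 7c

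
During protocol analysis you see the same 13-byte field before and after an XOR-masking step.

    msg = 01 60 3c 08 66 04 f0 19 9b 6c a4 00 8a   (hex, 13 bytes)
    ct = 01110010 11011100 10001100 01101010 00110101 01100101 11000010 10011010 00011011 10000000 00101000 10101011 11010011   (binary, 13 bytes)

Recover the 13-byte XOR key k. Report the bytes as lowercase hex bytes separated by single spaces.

Since ct = msg ⊕ k, XORing both sides with msg gives k = msg ⊕ ct.
01 ^ 72 = 73
60 ^ dc = bc
3c ^ 8c = b0
08 ^ 6a = 62
66 ^ 35 = 53
04 ^ 65 = 61
f0 ^ c2 = 32
19 ^ 9a = 83
9b ^ 1b = 80
6c ^ 80 = ec
a4 ^ 28 = 8c
00 ^ ab = ab
8a ^ d3 = 59

73 bc b0 62 53 61 32 83 80 ec 8c ab 59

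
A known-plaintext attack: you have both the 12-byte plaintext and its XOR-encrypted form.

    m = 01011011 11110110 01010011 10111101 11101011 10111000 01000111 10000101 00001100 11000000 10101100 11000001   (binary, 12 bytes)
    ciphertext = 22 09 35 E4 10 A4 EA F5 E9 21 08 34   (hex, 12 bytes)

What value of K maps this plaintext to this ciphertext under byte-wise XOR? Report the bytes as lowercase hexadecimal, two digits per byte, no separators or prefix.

Since ciphertext = m ⊕ K, XORing both sides with m gives K = m ⊕ ciphertext.
01011011 ⊕ 00100010 = 01111001
11110110 ⊕ 00001001 = 11111111
01010011 ⊕ 00110101 = 01100110
10111101 ⊕ 11100100 = 01011001
11101011 ⊕ 00010000 = 11111011
10111000 ⊕ 10100100 = 00011100
01000111 ⊕ 11101010 = 10101101
10000101 ⊕ 11110101 = 01110000
00001100 ⊕ 11101001 = 11100101
11000000 ⊕ 00100001 = 11100001
10101100 ⊕ 00001000 = 10100100
11000001 ⊕ 00110100 = 11110101

79ff6659fb1cad70e5e1a4f5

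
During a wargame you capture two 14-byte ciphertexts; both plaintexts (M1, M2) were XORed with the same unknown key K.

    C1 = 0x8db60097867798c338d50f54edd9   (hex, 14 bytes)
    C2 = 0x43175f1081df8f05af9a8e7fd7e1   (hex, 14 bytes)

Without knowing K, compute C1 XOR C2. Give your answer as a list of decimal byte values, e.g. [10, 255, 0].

[206, 161, 95, 135, 7, 168, 23, 198, 151, 79, 129, 43, 58, 56]

C1 ⊕ C2 = (M1 ⊕ K) ⊕ (M2 ⊕ K) = M1 ⊕ M2 — the shared key cancels under XOR.
byte 0: 141 ^  67 = 206
byte 1: 182 ^  23 = 161
byte 2:   0 ^  95 =  95
byte 3: 151 ^  16 = 135
byte 4: 134 ^ 129 =   7
byte 5: 119 ^ 223 = 168
byte 6: 152 ^ 143 =  23
byte 7: 195 ^   5 = 198
byte 8:  56 ^ 175 = 151
byte 9: 213 ^ 154 =  79
byte 10:  15 ^ 142 = 129
byte 11:  84 ^ 127 =  43
byte 12: 237 ^ 215 =  58
byte 13: 217 ^ 225 =  56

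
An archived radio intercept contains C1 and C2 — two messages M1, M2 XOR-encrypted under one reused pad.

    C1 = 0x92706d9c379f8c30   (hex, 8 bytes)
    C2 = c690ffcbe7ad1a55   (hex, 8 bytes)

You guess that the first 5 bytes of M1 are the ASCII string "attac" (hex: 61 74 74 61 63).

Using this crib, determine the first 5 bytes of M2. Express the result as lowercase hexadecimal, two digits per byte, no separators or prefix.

First, C1 ⊕ C2 = (M1 ⊕ K) ⊕ (M2 ⊕ K) = M1 ⊕ M2, so the key drops out. Then M2 = (M1 ⊕ M2) ⊕ M1 over the first 5 bytes.
byte 0: (92 ⊕ c6) ⊕ 61 = 54 ⊕ 61 = 35
byte 1: (70 ⊕ 90) ⊕ 74 = e0 ⊕ 74 = 94
byte 2: (6d ⊕ ff) ⊕ 74 = 92 ⊕ 74 = e6
byte 3: (9c ⊕ cb) ⊕ 61 = 57 ⊕ 61 = 36
byte 4: (37 ⊕ e7) ⊕ 63 = d0 ⊕ 63 = b3

3594e636b3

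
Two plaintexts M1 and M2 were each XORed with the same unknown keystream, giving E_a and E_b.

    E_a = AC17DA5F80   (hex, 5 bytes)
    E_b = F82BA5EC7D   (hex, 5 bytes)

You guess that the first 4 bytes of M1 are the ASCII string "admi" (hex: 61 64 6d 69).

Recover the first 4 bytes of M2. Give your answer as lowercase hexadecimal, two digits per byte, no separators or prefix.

First, E_a ⊕ E_b = (M1 ⊕ K) ⊕ (M2 ⊕ K) = M1 ⊕ M2, so the key drops out. Then M2 = (M1 ⊕ M2) ⊕ M1 over the first 4 bytes.
byte 0: (ac ^ f8) ^ 61 = 54 ^ 61 = 35
byte 1: (17 ^ 2b) ^ 64 = 3c ^ 64 = 58
byte 2: (da ^ a5) ^ 6d = 7f ^ 6d = 12
byte 3: (5f ^ ec) ^ 69 = b3 ^ 69 = da

355812da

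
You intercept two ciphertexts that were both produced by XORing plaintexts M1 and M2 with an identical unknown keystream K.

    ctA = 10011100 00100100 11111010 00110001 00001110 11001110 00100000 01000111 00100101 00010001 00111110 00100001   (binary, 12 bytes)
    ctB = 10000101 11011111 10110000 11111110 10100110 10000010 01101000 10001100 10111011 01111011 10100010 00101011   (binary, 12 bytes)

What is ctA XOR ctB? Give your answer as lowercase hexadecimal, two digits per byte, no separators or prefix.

19fb4acfa84c48cb9e6a9c0a

ctA ⊕ ctB = (M1 ⊕ K) ⊕ (M2 ⊕ K) = M1 ⊕ M2 — the shared key cancels under XOR.
9c XOR 85 = 19
24 XOR df = fb
fa XOR b0 = 4a
31 XOR fe = cf
0e XOR a6 = a8
ce XOR 82 = 4c
20 XOR 68 = 48
47 XOR 8c = cb
25 XOR bb = 9e
11 XOR 7b = 6a
3e XOR a2 = 9c
21 XOR 2b = 0a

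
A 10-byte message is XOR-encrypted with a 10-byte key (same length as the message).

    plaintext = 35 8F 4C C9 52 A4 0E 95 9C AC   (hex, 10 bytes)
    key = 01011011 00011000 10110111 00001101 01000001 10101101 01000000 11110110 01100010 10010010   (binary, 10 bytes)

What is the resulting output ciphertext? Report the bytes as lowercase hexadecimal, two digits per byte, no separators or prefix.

byte 0:  53 ^  91 = 110
byte 1: 143 ^  24 = 151
byte 2:  76 ^ 183 = 251
byte 3: 201 ^  13 = 196
byte 4:  82 ^  65 =  19
byte 5: 164 ^ 173 =   9
byte 6:  14 ^  64 =  78
byte 7: 149 ^ 246 =  99
byte 8: 156 ^  98 = 254
byte 9: 172 ^ 146 =  62

6e97fbc413094e63fe3e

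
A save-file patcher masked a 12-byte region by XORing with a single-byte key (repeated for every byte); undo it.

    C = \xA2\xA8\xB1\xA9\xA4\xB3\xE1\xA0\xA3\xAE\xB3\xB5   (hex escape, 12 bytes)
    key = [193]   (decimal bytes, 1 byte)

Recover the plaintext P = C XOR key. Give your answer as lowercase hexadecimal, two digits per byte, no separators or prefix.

6369706865722061626f7274

The 1-byte key repeats, so the effective keystream is c1 c1 c1 c1 c1 c1 c1 c1 c1 c1 c1 c1.
byte 0: 162 xor 193 =  99
byte 1: 168 xor 193 = 105
byte 2: 177 xor 193 = 112
byte 3: 169 xor 193 = 104
byte 4: 164 xor 193 = 101
byte 5: 179 xor 193 = 114
byte 6: 225 xor 193 =  32
byte 7: 160 xor 193 =  97
byte 8: 163 xor 193 =  98
byte 9: 174 xor 193 = 111
byte 10: 179 xor 193 = 114
byte 11: 181 xor 193 = 116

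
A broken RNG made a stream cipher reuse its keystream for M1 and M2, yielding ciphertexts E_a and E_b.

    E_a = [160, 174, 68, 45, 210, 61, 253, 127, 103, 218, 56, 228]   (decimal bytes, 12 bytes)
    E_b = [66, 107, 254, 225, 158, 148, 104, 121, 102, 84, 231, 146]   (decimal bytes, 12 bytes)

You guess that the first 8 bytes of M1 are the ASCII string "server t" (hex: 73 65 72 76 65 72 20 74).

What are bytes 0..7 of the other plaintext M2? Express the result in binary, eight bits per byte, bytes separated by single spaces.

10010001 10100000 11001000 10111010 00101001 11011011 10110101 01110010

First, E_a ⊕ E_b = (M1 ⊕ K) ⊕ (M2 ⊕ K) = M1 ⊕ M2, so the key drops out. Then M2 = (M1 ⊕ M2) ⊕ M1 over the first 8 bytes.
byte 0: (a0 ^ 42) ^ 73 = e2 ^ 73 = 91
byte 1: (ae ^ 6b) ^ 65 = c5 ^ 65 = a0
byte 2: (44 ^ fe) ^ 72 = ba ^ 72 = c8
byte 3: (2d ^ e1) ^ 76 = cc ^ 76 = ba
byte 4: (d2 ^ 9e) ^ 65 = 4c ^ 65 = 29
byte 5: (3d ^ 94) ^ 72 = a9 ^ 72 = db
byte 6: (fd ^ 68) ^ 20 = 95 ^ 20 = b5
byte 7: (7f ^ 79) ^ 74 = 06 ^ 74 = 72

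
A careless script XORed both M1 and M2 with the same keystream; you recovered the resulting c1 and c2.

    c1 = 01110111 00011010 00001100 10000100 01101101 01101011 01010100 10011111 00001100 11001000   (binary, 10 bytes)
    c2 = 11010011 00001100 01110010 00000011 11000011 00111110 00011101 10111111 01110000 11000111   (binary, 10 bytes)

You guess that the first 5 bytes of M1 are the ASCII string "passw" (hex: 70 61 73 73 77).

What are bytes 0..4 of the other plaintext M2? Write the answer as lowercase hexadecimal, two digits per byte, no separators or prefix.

d4770df4d9

First, c1 ⊕ c2 = (M1 ⊕ K) ⊕ (M2 ⊕ K) = M1 ⊕ M2, so the key drops out. Then M2 = (M1 ⊕ M2) ⊕ M1 over the first 5 bytes.
byte 0: (77 xor d3) xor 70 = a4 xor 70 = d4
byte 1: (1a xor 0c) xor 61 = 16 xor 61 = 77
byte 2: (0c xor 72) xor 73 = 7e xor 73 = 0d
byte 3: (84 xor 03) xor 73 = 87 xor 73 = f4
byte 4: (6d xor c3) xor 77 = ae xor 77 = d9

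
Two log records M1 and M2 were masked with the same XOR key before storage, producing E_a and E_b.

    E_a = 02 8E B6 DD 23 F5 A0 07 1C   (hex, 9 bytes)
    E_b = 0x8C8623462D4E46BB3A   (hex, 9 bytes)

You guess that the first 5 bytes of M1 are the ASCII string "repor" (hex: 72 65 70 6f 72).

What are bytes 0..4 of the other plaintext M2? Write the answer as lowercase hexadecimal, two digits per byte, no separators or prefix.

First, E_a ⊕ E_b = (M1 ⊕ K) ⊕ (M2 ⊕ K) = M1 ⊕ M2, so the key drops out. Then M2 = (M1 ⊕ M2) ⊕ M1 over the first 5 bytes.
byte 0: (02 XOR 8c) XOR 72 = 8e XOR 72 = fc
byte 1: (8e XOR 86) XOR 65 = 08 XOR 65 = 6d
byte 2: (b6 XOR 23) XOR 70 = 95 XOR 70 = e5
byte 3: (dd XOR 46) XOR 6f = 9b XOR 6f = f4
byte 4: (23 XOR 2d) XOR 72 = 0e XOR 72 = 7c

fc6de5f47c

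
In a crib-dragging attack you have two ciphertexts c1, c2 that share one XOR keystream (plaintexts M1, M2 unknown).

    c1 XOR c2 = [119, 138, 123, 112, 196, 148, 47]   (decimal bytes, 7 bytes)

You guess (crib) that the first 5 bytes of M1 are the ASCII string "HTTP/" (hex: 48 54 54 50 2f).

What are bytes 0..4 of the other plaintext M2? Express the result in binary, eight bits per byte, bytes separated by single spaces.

Since c1 ⊕ c2 = M1 ⊕ M2, XORing with the guessed M1 bytes yields the corresponding M2 bytes: M2 = (c1 ⊕ c2) ⊕ M1.
119 XOR  72 =  63
138 XOR  84 = 222
123 XOR  84 =  47
112 XOR  80 =  32
196 XOR  47 = 235

00111111 11011110 00101111 00100000 11101011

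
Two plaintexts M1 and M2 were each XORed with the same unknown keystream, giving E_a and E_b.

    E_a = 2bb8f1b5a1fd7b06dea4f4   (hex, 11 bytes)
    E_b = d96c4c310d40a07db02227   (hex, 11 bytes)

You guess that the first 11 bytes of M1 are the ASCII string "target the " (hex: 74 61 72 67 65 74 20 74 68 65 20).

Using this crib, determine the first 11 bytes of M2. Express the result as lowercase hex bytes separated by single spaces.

86 b5 cf e3 c9 c9 fb 0f 06 e3 f3

First, E_a ⊕ E_b = (M1 ⊕ K) ⊕ (M2 ⊕ K) = M1 ⊕ M2, so the key drops out. Then M2 = (M1 ⊕ M2) ⊕ M1 over the first 11 bytes.
byte 0: (2b XOR d9) XOR 74 = f2 XOR 74 = 86
byte 1: (b8 XOR 6c) XOR 61 = d4 XOR 61 = b5
byte 2: (f1 XOR 4c) XOR 72 = bd XOR 72 = cf
byte 3: (b5 XOR 31) XOR 67 = 84 XOR 67 = e3
byte 4: (a1 XOR 0d) XOR 65 = ac XOR 65 = c9
byte 5: (fd XOR 40) XOR 74 = bd XOR 74 = c9
byte 6: (7b XOR a0) XOR 20 = db XOR 20 = fb
byte 7: (06 XOR 7d) XOR 74 = 7b XOR 74 = 0f
byte 8: (de XOR b0) XOR 68 = 6e XOR 68 = 06
byte 9: (a4 XOR 22) XOR 65 = 86 XOR 65 = e3
byte 10: (f4 XOR 27) XOR 20 = d3 XOR 20 = f3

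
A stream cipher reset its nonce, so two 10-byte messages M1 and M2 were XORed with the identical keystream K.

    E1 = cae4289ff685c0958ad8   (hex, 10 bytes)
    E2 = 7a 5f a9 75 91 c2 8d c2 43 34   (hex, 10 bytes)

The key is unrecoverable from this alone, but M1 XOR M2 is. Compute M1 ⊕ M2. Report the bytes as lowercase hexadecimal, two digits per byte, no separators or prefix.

E1 ⊕ E2 = (M1 ⊕ K) ⊕ (M2 ⊕ K) = M1 ⊕ M2 — the shared key cancels under XOR.
ca ^ 7a = b0
e4 ^ 5f = bb
28 ^ a9 = 81
9f ^ 75 = ea
f6 ^ 91 = 67
85 ^ c2 = 47
c0 ^ 8d = 4d
95 ^ c2 = 57
8a ^ 43 = c9
d8 ^ 34 = ec

b0bb81ea67474d57c9ec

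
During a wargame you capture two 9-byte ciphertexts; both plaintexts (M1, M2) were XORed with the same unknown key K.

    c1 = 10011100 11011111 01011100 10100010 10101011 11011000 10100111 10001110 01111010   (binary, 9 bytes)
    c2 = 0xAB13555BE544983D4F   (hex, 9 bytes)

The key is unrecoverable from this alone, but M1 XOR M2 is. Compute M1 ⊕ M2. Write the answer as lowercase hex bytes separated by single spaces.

37 cc 09 f9 4e 9c 3f b3 35

c1 ⊕ c2 = (M1 ⊕ K) ⊕ (M2 ⊕ K) = M1 ⊕ M2 — the shared key cancels under XOR.
156 XOR 171 =  55
223 XOR  19 = 204
 92 XOR  85 =   9
162 XOR  91 = 249
171 XOR 229 =  78
216 XOR  68 = 156
167 XOR 152 =  63
142 XOR  61 = 179
122 XOR  79 =  53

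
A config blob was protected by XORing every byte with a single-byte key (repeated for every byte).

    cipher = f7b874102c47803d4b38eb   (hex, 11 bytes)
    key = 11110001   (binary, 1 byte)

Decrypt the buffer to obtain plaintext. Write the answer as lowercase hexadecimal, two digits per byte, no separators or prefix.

064985e1ddb671ccbac91a

The 1-byte key repeats, so the effective keystream is f1 f1 f1 f1 f1 f1 f1 f1 f1 f1 f1.
byte 0: f7 XOR f1 = 06
byte 1: b8 XOR f1 = 49
byte 2: 74 XOR f1 = 85
byte 3: 10 XOR f1 = e1
byte 4: 2c XOR f1 = dd
byte 5: 47 XOR f1 = b6
byte 6: 80 XOR f1 = 71
byte 7: 3d XOR f1 = cc
byte 8: 4b XOR f1 = ba
byte 9: 38 XOR f1 = c9
byte 10: eb XOR f1 = 1a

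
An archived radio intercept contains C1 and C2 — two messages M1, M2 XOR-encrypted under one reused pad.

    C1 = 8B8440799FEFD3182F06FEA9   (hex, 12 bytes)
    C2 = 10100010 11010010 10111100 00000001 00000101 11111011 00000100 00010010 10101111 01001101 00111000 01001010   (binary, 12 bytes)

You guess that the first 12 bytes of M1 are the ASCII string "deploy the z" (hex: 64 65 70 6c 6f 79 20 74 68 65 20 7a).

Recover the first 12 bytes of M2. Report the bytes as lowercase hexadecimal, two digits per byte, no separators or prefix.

4d338c14f56df77ee82ee699

First, C1 ⊕ C2 = (M1 ⊕ K) ⊕ (M2 ⊕ K) = M1 ⊕ M2, so the key drops out. Then M2 = (M1 ⊕ M2) ⊕ M1 over the first 12 bytes.
byte 0: (8b ⊕ a2) ⊕ 64 = 29 ⊕ 64 = 4d
byte 1: (84 ⊕ d2) ⊕ 65 = 56 ⊕ 65 = 33
byte 2: (40 ⊕ bc) ⊕ 70 = fc ⊕ 70 = 8c
byte 3: (79 ⊕ 01) ⊕ 6c = 78 ⊕ 6c = 14
byte 4: (9f ⊕ 05) ⊕ 6f = 9a ⊕ 6f = f5
byte 5: (ef ⊕ fb) ⊕ 79 = 14 ⊕ 79 = 6d
byte 6: (d3 ⊕ 04) ⊕ 20 = d7 ⊕ 20 = f7
byte 7: (18 ⊕ 12) ⊕ 74 = 0a ⊕ 74 = 7e
byte 8: (2f ⊕ af) ⊕ 68 = 80 ⊕ 68 = e8
byte 9: (06 ⊕ 4d) ⊕ 65 = 4b ⊕ 65 = 2e
byte 10: (fe ⊕ 38) ⊕ 20 = c6 ⊕ 20 = e6
byte 11: (a9 ⊕ 4a) ⊕ 7a = e3 ⊕ 7a = 99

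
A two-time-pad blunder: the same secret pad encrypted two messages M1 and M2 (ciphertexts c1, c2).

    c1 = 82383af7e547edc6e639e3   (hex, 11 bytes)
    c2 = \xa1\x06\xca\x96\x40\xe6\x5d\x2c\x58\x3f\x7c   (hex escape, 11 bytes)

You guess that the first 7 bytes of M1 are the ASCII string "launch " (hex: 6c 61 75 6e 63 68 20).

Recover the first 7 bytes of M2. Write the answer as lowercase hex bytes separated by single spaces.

4f 5f 85 0f c6 c9 90

First, c1 ⊕ c2 = (M1 ⊕ K) ⊕ (M2 ⊕ K) = M1 ⊕ M2, so the key drops out. Then M2 = (M1 ⊕ M2) ⊕ M1 over the first 7 bytes.
byte 0: (82 ^ a1) ^ 6c = 23 ^ 6c = 4f
byte 1: (38 ^ 06) ^ 61 = 3e ^ 61 = 5f
byte 2: (3a ^ ca) ^ 75 = f0 ^ 75 = 85
byte 3: (f7 ^ 96) ^ 6e = 61 ^ 6e = 0f
byte 4: (e5 ^ 40) ^ 63 = a5 ^ 63 = c6
byte 5: (47 ^ e6) ^ 68 = a1 ^ 68 = c9
byte 6: (ed ^ 5d) ^ 20 = b0 ^ 20 = 90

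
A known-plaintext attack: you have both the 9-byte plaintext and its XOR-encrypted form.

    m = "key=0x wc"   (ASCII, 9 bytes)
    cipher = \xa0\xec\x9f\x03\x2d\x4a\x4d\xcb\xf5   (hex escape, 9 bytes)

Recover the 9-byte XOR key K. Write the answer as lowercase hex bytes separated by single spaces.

Since cipher = m ⊕ K, XORing both sides with m gives K = m ⊕ cipher.
6b XOR a0 = cb
65 XOR ec = 89
79 XOR 9f = e6
3d XOR 03 = 3e
30 XOR 2d = 1d
78 XOR 4a = 32
20 XOR 4d = 6d
77 XOR cb = bc
63 XOR f5 = 96

cb 89 e6 3e 1d 32 6d bc 96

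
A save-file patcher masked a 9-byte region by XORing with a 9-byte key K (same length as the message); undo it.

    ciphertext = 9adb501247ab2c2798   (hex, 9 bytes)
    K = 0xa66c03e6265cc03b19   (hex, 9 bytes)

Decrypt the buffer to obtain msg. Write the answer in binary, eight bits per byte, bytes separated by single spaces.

00111100 10110111 01010011 11110100 01100001 11110111 11101100 00011100 10000001

XOR is its own inverse, so applying the key byte-wise gives the result directly.
154 XOR 166 =  60
219 XOR 108 = 183
 80 XOR   3 =  83
 18 XOR 230 = 244
 71 XOR  38 =  97
171 XOR  92 = 247
 44 XOR 192 = 236
 39 XOR  59 =  28
152 XOR  25 = 129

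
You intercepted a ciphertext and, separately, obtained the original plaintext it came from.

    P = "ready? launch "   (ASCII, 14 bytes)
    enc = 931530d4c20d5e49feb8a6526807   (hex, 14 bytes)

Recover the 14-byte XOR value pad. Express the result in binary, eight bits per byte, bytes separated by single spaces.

11100001 01110000 01010001 10110000 10111011 00110010 01111110 00100101 10011111 11001101 11001000 00110001 00000000 00100111

Since enc = P ⊕ pad, XORing both sides with P gives pad = P ⊕ enc.
byte 0: 72 ⊕ 93 = e1
byte 1: 65 ⊕ 15 = 70
byte 2: 61 ⊕ 30 = 51
byte 3: 64 ⊕ d4 = b0
byte 4: 79 ⊕ c2 = bb
byte 5: 3f ⊕ 0d = 32
byte 6: 20 ⊕ 5e = 7e
byte 7: 6c ⊕ 49 = 25
byte 8: 61 ⊕ fe = 9f
byte 9: 75 ⊕ b8 = cd
byte 10: 6e ⊕ a6 = c8
byte 11: 63 ⊕ 52 = 31
byte 12: 68 ⊕ 68 = 00
byte 13: 20 ⊕ 07 = 27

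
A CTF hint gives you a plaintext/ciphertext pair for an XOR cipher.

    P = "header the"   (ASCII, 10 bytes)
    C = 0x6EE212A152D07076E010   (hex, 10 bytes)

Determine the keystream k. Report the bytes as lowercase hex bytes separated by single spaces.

06 87 73 c5 37 a2 50 02 88 75

Since C = P ⊕ k, XORing both sides with P gives k = P ⊕ C.
byte 0: 104 ^ 110 =   6
byte 1: 101 ^ 226 = 135
byte 2:  97 ^  18 = 115
byte 3: 100 ^ 161 = 197
byte 4: 101 ^  82 =  55
byte 5: 114 ^ 208 = 162
byte 6:  32 ^ 112 =  80
byte 7: 116 ^ 118 =   2
byte 8: 104 ^ 224 = 136
byte 9: 101 ^  16 = 117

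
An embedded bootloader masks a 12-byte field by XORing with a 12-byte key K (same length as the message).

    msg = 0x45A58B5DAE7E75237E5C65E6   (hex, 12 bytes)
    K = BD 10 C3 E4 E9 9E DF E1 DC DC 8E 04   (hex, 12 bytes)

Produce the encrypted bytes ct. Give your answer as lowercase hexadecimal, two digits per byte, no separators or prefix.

XOR is its own inverse, so applying the key byte-wise gives the result directly.
byte 0: 45 ^ bd = f8
byte 1: a5 ^ 10 = b5
byte 2: 8b ^ c3 = 48
byte 3: 5d ^ e4 = b9
byte 4: ae ^ e9 = 47
byte 5: 7e ^ 9e = e0
byte 6: 75 ^ df = aa
byte 7: 23 ^ e1 = c2
byte 8: 7e ^ dc = a2
byte 9: 5c ^ dc = 80
byte 10: 65 ^ 8e = eb
byte 11: e6 ^ 04 = e2

f8b548b947e0aac2a280ebe2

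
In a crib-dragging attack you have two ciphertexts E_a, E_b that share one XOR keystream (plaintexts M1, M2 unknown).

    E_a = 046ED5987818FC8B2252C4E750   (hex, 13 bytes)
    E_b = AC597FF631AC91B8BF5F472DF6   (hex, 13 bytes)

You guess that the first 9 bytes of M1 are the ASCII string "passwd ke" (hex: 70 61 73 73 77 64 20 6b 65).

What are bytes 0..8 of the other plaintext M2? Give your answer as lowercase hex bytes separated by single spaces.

d8 56 d9 1d 3e d0 4d 58 f8

First, E_a ⊕ E_b = (M1 ⊕ K) ⊕ (M2 ⊕ K) = M1 ⊕ M2, so the key drops out. Then M2 = (M1 ⊕ M2) ⊕ M1 over the first 9 bytes.
byte 0: (04 ⊕ ac) ⊕ 70 = a8 ⊕ 70 = d8
byte 1: (6e ⊕ 59) ⊕ 61 = 37 ⊕ 61 = 56
byte 2: (d5 ⊕ 7f) ⊕ 73 = aa ⊕ 73 = d9
byte 3: (98 ⊕ f6) ⊕ 73 = 6e ⊕ 73 = 1d
byte 4: (78 ⊕ 31) ⊕ 77 = 49 ⊕ 77 = 3e
byte 5: (18 ⊕ ac) ⊕ 64 = b4 ⊕ 64 = d0
byte 6: (fc ⊕ 91) ⊕ 20 = 6d ⊕ 20 = 4d
byte 7: (8b ⊕ b8) ⊕ 6b = 33 ⊕ 6b = 58
byte 8: (22 ⊕ bf) ⊕ 65 = 9d ⊕ 65 = f8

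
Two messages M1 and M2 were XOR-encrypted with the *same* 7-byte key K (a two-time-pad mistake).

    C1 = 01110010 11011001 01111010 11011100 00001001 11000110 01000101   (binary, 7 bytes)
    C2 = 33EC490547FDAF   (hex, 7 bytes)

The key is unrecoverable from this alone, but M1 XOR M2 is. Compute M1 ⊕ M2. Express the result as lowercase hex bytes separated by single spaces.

C1 ⊕ C2 = (M1 ⊕ K) ⊕ (M2 ⊕ K) = M1 ⊕ M2 — the shared key cancels under XOR.
72 xor 33 = 41
d9 xor ec = 35
7a xor 49 = 33
dc xor 05 = d9
09 xor 47 = 4e
c6 xor fd = 3b
45 xor af = ea

41 35 33 d9 4e 3b ea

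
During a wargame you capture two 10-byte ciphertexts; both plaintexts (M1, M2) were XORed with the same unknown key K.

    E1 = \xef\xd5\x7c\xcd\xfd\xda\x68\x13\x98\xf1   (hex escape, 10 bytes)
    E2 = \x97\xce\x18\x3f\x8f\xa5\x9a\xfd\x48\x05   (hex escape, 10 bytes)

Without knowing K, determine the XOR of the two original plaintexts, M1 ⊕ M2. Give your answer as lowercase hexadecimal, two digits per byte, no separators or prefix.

781b64f2727ff2eed0f4

E1 ⊕ E2 = (M1 ⊕ K) ⊕ (M2 ⊕ K) = M1 ⊕ M2 — the shared key cancels under XOR.
11101111 ⊕ 10010111 = 01111000
11010101 ⊕ 11001110 = 00011011
01111100 ⊕ 00011000 = 01100100
11001101 ⊕ 00111111 = 11110010
11111101 ⊕ 10001111 = 01110010
11011010 ⊕ 10100101 = 01111111
01101000 ⊕ 10011010 = 11110010
00010011 ⊕ 11111101 = 11101110
10011000 ⊕ 01001000 = 11010000
11110001 ⊕ 00000101 = 11110100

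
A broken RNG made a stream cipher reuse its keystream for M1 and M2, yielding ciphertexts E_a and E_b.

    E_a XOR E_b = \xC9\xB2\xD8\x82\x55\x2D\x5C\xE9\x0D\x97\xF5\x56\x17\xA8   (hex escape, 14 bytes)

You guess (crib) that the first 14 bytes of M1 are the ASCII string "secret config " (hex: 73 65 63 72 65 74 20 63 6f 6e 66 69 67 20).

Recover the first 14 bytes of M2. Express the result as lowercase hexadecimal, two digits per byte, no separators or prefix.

Since E_a ⊕ E_b = M1 ⊕ M2, XORing with the guessed M1 bytes yields the corresponding M2 bytes: M2 = (E_a ⊕ E_b) ⊕ M1.
byte 0: c9 ^ 73 = ba
byte 1: b2 ^ 65 = d7
byte 2: d8 ^ 63 = bb
byte 3: 82 ^ 72 = f0
byte 4: 55 ^ 65 = 30
byte 5: 2d ^ 74 = 59
byte 6: 5c ^ 20 = 7c
byte 7: e9 ^ 63 = 8a
byte 8: 0d ^ 6f = 62
byte 9: 97 ^ 6e = f9
byte 10: f5 ^ 66 = 93
byte 11: 56 ^ 69 = 3f
byte 12: 17 ^ 67 = 70
byte 13: a8 ^ 20 = 88

bad7bbf030597c8a62f9933f7088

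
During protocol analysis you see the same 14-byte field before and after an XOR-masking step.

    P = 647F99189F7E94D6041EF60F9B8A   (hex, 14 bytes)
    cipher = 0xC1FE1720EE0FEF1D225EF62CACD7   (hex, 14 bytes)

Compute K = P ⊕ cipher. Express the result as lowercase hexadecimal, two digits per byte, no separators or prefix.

a5818e3871717bcb26400023375d

Since cipher = P ⊕ K, XORing both sides with P gives K = P ⊕ cipher.
byte 0: 01100100 ⊕ 11000001 = 10100101
byte 1: 01111111 ⊕ 11111110 = 10000001
byte 2: 10011001 ⊕ 00010111 = 10001110
byte 3: 00011000 ⊕ 00100000 = 00111000
byte 4: 10011111 ⊕ 11101110 = 01110001
byte 5: 01111110 ⊕ 00001111 = 01110001
byte 6: 10010100 ⊕ 11101111 = 01111011
byte 7: 11010110 ⊕ 00011101 = 11001011
byte 8: 00000100 ⊕ 00100010 = 00100110
byte 9: 00011110 ⊕ 01011110 = 01000000
byte 10: 11110110 ⊕ 11110110 = 00000000
byte 11: 00001111 ⊕ 00101100 = 00100011
byte 12: 10011011 ⊕ 10101100 = 00110111
byte 13: 10001010 ⊕ 11010111 = 01011101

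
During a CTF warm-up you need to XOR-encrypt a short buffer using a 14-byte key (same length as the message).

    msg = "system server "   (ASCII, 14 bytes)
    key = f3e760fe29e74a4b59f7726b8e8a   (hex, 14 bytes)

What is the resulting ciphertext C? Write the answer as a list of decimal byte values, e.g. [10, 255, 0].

115 XOR 243 = 128
121 XOR 231 = 158
115 XOR  96 =  19
116 XOR 254 = 138
101 XOR  41 =  76
109 XOR 231 = 138
 32 XOR  74 = 106
115 XOR  75 =  56
101 XOR  89 =  60
114 XOR 247 = 133
118 XOR 114 =   4
101 XOR 107 =  14
114 XOR 142 = 252
 32 XOR 138 = 170

[128, 158, 19, 138, 76, 138, 106, 56, 60, 133, 4, 14, 252, 170]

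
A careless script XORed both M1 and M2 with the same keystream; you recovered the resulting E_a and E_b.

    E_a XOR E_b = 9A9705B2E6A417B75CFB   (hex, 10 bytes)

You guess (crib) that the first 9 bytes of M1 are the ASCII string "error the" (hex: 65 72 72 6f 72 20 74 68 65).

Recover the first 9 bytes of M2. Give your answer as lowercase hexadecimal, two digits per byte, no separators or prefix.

ffe577dd948463df39

Since E_a ⊕ E_b = M1 ⊕ M2, XORing with the guessed M1 bytes yields the corresponding M2 bytes: M2 = (E_a ⊕ E_b) ⊕ M1.
9a xor 65 = ff
97 xor 72 = e5
05 xor 72 = 77
b2 xor 6f = dd
e6 xor 72 = 94
a4 xor 20 = 84
17 xor 74 = 63
b7 xor 68 = df
5c xor 65 = 39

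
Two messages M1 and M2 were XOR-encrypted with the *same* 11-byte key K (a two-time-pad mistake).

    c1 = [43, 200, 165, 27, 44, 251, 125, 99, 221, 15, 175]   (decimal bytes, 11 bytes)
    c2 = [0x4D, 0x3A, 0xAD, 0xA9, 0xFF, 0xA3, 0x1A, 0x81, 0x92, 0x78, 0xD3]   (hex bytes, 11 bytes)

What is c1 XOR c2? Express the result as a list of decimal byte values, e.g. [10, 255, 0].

c1 ⊕ c2 = (M1 ⊕ K) ⊕ (M2 ⊕ K) = M1 ⊕ M2 — the shared key cancels under XOR.
00101011 ⊕ 01001101 = 01100110
11001000 ⊕ 00111010 = 11110010
10100101 ⊕ 10101101 = 00001000
00011011 ⊕ 10101001 = 10110010
00101100 ⊕ 11111111 = 11010011
11111011 ⊕ 10100011 = 01011000
01111101 ⊕ 00011010 = 01100111
01100011 ⊕ 10000001 = 11100010
11011101 ⊕ 10010010 = 01001111
00001111 ⊕ 01111000 = 01110111
10101111 ⊕ 11010011 = 01111100

[102, 242, 8, 178, 211, 88, 103, 226, 79, 119, 124]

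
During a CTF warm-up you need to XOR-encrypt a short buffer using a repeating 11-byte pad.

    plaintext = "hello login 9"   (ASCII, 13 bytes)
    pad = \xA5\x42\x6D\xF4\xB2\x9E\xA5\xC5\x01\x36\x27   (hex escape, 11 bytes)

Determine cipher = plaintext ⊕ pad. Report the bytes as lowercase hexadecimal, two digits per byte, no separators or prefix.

cd270198ddbec9aa665f49857b

The 11-byte key repeats, so the effective keystream is a5 42 6d f4 b2 9e a5 c5 01 36 27 a5 42.
byte 0: 01101000 ^ 10100101 = 11001101
byte 1: 01100101 ^ 01000010 = 00100111
byte 2: 01101100 ^ 01101101 = 00000001
byte 3: 01101100 ^ 11110100 = 10011000
byte 4: 01101111 ^ 10110010 = 11011101
byte 5: 00100000 ^ 10011110 = 10111110
byte 6: 01101100 ^ 10100101 = 11001001
byte 7: 01101111 ^ 11000101 = 10101010
byte 8: 01100111 ^ 00000001 = 01100110
byte 9: 01101001 ^ 00110110 = 01011111
byte 10: 01101110 ^ 00100111 = 01001001
byte 11: 00100000 ^ 10100101 = 10000101
byte 12: 00111001 ^ 01000010 = 01111011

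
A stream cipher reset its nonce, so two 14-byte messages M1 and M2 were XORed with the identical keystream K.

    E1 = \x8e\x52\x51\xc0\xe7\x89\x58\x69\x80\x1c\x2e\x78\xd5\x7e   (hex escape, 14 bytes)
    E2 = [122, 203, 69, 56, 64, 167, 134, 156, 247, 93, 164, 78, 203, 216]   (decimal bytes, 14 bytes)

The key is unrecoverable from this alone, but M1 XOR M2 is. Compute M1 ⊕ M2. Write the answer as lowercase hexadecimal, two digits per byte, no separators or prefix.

f49914f8a72edef577418a361ea6

E1 ⊕ E2 = (M1 ⊕ K) ⊕ (M2 ⊕ K) = M1 ⊕ M2 — the shared key cancels under XOR.
8e XOR 7a = f4
52 XOR cb = 99
51 XOR 45 = 14
c0 XOR 38 = f8
e7 XOR 40 = a7
89 XOR a7 = 2e
58 XOR 86 = de
69 XOR 9c = f5
80 XOR f7 = 77
1c XOR 5d = 41
2e XOR a4 = 8a
78 XOR 4e = 36
d5 XOR cb = 1e
7e XOR d8 = a6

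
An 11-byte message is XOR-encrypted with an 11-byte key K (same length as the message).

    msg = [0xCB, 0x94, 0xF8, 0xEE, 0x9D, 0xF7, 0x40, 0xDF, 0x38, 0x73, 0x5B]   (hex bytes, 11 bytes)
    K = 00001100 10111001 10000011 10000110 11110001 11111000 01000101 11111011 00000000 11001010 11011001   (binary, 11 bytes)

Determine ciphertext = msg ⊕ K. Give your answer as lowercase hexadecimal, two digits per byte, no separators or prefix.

c72d7b686c0f052438b982

byte 0: cb XOR 0c = c7
byte 1: 94 XOR b9 = 2d
byte 2: f8 XOR 83 = 7b
byte 3: ee XOR 86 = 68
byte 4: 9d XOR f1 = 6c
byte 5: f7 XOR f8 = 0f
byte 6: 40 XOR 45 = 05
byte 7: df XOR fb = 24
byte 8: 38 XOR 00 = 38
byte 9: 73 XOR ca = b9
byte 10: 5b XOR d9 = 82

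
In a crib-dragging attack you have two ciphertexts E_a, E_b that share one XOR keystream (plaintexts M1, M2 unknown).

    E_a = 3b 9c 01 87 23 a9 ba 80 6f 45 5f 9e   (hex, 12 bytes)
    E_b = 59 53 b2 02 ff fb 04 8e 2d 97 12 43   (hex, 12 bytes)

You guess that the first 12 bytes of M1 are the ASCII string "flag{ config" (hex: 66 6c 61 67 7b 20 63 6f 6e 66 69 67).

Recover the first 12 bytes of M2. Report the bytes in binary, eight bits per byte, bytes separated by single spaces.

First, E_a ⊕ E_b = (M1 ⊕ K) ⊕ (M2 ⊕ K) = M1 ⊕ M2, so the key drops out. Then M2 = (M1 ⊕ M2) ⊕ M1 over the first 12 bytes.
byte 0: (3b ⊕ 59) ⊕ 66 = 62 ⊕ 66 = 04
byte 1: (9c ⊕ 53) ⊕ 6c = cf ⊕ 6c = a3
byte 2: (01 ⊕ b2) ⊕ 61 = b3 ⊕ 61 = d2
byte 3: (87 ⊕ 02) ⊕ 67 = 85 ⊕ 67 = e2
byte 4: (23 ⊕ ff) ⊕ 7b = dc ⊕ 7b = a7
byte 5: (a9 ⊕ fb) ⊕ 20 = 52 ⊕ 20 = 72
byte 6: (ba ⊕ 04) ⊕ 63 = be ⊕ 63 = dd
byte 7: (80 ⊕ 8e) ⊕ 6f = 0e ⊕ 6f = 61
byte 8: (6f ⊕ 2d) ⊕ 6e = 42 ⊕ 6e = 2c
byte 9: (45 ⊕ 97) ⊕ 66 = d2 ⊕ 66 = b4
byte 10: (5f ⊕ 12) ⊕ 69 = 4d ⊕ 69 = 24
byte 11: (9e ⊕ 43) ⊕ 67 = dd ⊕ 67 = ba

00000100 10100011 11010010 11100010 10100111 01110010 11011101 01100001 00101100 10110100 00100100 10111010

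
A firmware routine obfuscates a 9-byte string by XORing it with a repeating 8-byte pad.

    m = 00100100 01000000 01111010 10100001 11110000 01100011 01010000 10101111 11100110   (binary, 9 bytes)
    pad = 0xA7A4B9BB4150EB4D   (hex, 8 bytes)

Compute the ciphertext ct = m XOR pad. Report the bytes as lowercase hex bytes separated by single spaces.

The 8-byte key repeats, so the effective keystream is a7 a4 b9 bb 41 50 eb 4d a7.
byte 0:  36 ^ 167 = 131
byte 1:  64 ^ 164 = 228
byte 2: 122 ^ 185 = 195
byte 3: 161 ^ 187 =  26
byte 4: 240 ^  65 = 177
byte 5:  99 ^  80 =  51
byte 6:  80 ^ 235 = 187
byte 7: 175 ^  77 = 226
byte 8: 230 ^ 167 =  65

83 e4 c3 1a b1 33 bb e2 41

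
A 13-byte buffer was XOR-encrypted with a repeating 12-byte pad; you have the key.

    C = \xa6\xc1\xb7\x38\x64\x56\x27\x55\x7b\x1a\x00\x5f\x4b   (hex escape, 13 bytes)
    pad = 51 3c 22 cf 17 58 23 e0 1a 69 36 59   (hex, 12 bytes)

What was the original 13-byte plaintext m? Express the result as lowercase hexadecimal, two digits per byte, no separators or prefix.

f7fd95f7730e04b5617336061a

The 12-byte key repeats, so the effective keystream is 51 3c 22 cf 17 58 23 e0 1a 69 36 59 51.
byte 0: 10100110 ^ 01010001 = 11110111
byte 1: 11000001 ^ 00111100 = 11111101
byte 2: 10110111 ^ 00100010 = 10010101
byte 3: 00111000 ^ 11001111 = 11110111
byte 4: 01100100 ^ 00010111 = 01110011
byte 5: 01010110 ^ 01011000 = 00001110
byte 6: 00100111 ^ 00100011 = 00000100
byte 7: 01010101 ^ 11100000 = 10110101
byte 8: 01111011 ^ 00011010 = 01100001
byte 9: 00011010 ^ 01101001 = 01110011
byte 10: 00000000 ^ 00110110 = 00110110
byte 11: 01011111 ^ 01011001 = 00000110
byte 12: 01001011 ^ 01010001 = 00011010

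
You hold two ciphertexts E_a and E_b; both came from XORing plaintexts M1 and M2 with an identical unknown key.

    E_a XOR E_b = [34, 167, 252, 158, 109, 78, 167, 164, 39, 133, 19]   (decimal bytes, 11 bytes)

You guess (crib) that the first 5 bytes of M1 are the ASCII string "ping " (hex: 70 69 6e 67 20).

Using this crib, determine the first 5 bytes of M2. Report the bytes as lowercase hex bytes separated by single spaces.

Since E_a ⊕ E_b = M1 ⊕ M2, XORing with the guessed M1 bytes yields the corresponding M2 bytes: M2 = (E_a ⊕ E_b) ⊕ M1.
 34 xor 112 =  82
167 xor 105 = 206
252 xor 110 = 146
158 xor 103 = 249
109 xor  32 =  77

52 ce 92 f9 4d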